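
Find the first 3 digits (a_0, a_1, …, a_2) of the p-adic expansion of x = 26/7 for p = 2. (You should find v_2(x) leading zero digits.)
(a_0, …, a_2) = (0, 1, 1)

v_2(26/7) = 1, so a_0 = ... = a_0 = 0. Factor out: x = 2^1 · u with u = 13/7 a unit in ℤ_2. Expand u iteratively via a_{v+i} = u_i mod 2, u_{i+1} = (u_i − a_{v+i})/2:
  u_0 = 13/7;  a_1 = 1;  u_1 = (u_0 − 1)/2 = 3/7
  u_1 = 3/7;  a_2 = 1;  u_2 = (u_1 − 1)/2 = -2/7
Digits: (0, 1, 1).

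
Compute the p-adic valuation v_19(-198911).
v_19(-198911) = 3

v_19(n) is the largest exponent k such that 19^k divides n. Factor out: -198911 = -19^3 · 29. (Sign doesn't affect v_p.) So v_19(-198911) = 3.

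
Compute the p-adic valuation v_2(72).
v_2(72) = 3

v_2(n) is the largest exponent k such that 2^k divides n. Factor out: 72 = 2^3 · 9. (Sign doesn't affect v_p.) So v_2(72) = 3.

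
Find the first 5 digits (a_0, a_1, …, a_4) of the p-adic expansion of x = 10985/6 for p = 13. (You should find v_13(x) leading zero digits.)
(a_0, …, a_4) = (0, 0, 0, 3, 2)

v_13(10985/6) = 3, so a_0 = ... = a_2 = 0. Factor out: x = 13^3 · u with u = 5/6 a unit in ℤ_13. Expand u iteratively via a_{v+i} = u_i mod 13, u_{i+1} = (u_i − a_{v+i})/13:
  u_0 = 5/6;  a_3 = 3;  u_1 = (u_0 − 3)/13 = -1/6
  u_1 = -1/6;  a_4 = 2;  u_2 = (u_1 − 2)/13 = -1/6
Digits: (0, 0, 0, 3, 2).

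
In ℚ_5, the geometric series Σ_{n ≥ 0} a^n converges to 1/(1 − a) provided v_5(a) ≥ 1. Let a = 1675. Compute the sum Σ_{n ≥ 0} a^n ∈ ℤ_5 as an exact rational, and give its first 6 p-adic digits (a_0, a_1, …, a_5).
Σ a^n = 1/(1 − a) = -1/1674;  first 6 digits = (1, 0, 2, 3, 1, 3)

v_5(a) = 2 ≥ 1, so the series converges in ℤ_5 to 1/(1 − a) = 1/(1 − 1675) = -1/1674. Expand this rational in ℤ_5: compute digits iteratively via d_i = x_i mod 5, x_{i+1} = (x_i − d_i)/5. The first 6 digits are (1, 0, 2, 3, 1, 3).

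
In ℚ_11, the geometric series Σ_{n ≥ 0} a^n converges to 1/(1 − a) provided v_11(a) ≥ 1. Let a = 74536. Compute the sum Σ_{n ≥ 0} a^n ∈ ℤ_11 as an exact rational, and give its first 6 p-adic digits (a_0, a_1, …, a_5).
Σ a^n = 1/(1 − a) = -1/74535;  first 6 digits = (1, 0, 0, 1, 5, 0)

v_11(a) = 3 ≥ 1, so the series converges in ℤ_11 to 1/(1 − a) = 1/(1 − 74536) = -1/74535. Expand this rational in ℤ_11: compute digits iteratively via d_i = x_i mod 11, x_{i+1} = (x_i − d_i)/11. The first 6 digits are (1, 0, 0, 1, 5, 0).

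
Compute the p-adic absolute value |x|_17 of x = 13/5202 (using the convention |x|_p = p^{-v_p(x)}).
|13/5202|_17 = 289

Step 1 — compute v_17(x) by factoring powers of 17 out of the numerator and denominator: v_17(13/5202) = -2. Step 2 — apply |x|_p = p^{-v_p(x)} = 17^{2} = 289.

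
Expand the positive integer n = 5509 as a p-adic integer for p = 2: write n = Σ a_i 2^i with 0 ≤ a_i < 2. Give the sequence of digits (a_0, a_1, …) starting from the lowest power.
(a_0, a_1, …) = (1, 0, 1, 0, 0, 0, 0, 1, 1, 0, 1, 0, 1)

Repeated division by 2 gives the digits low-to-high: 5509 = 1 + 1·2^2 + 1·2^7 + 1·2^8 + 1·2^10 + 1·2^12. Digit sequence: (1, 0, 1, 0, 0, 0, 0, 1, 1, 0, 1, 0, 1).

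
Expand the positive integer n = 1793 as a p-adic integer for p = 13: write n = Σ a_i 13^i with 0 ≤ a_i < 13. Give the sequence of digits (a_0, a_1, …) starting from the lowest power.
(a_0, a_1, …) = (12, 7, 10)

Repeated division by 13 gives the digits low-to-high: 1793 = 12 + 7·13^1 + 10·13^2. Digit sequence: (12, 7, 10).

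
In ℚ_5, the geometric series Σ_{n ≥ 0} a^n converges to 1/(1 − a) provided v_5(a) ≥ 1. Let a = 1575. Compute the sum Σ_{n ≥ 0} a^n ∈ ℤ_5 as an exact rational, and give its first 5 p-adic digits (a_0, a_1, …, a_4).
Σ a^n = 1/(1 − a) = -1/1574;  first 5 digits = (1, 0, 3, 2, 1)

v_5(a) = 2 ≥ 1, so the series converges in ℤ_5 to 1/(1 − a) = 1/(1 − 1575) = -1/1574. Expand this rational in ℤ_5: compute digits iteratively via d_i = x_i mod 5, x_{i+1} = (x_i − d_i)/5. The first 5 digits are (1, 0, 3, 2, 1).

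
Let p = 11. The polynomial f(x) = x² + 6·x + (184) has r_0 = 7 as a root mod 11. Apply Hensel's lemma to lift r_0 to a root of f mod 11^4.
r_3 = 7949 (mod 14641)

Hensel: r_{i+1} = r_i − f(r_i)·(f′(r_i))^{-1} mod 11^{i+2}, f′(x) = 2x + 6. Iterate:
  r_0 = 7 (mod 11)
  r_1 = 84 (mod 121)
  r_2 = 1294 (mod 1331)
  r_3 = 7949 (mod 14641)
Final: r = 7949 satisfies f(r) ≡ 0 mod 11^4.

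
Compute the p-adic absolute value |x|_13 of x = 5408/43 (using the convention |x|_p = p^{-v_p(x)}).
|5408/43|_13 = 1/169

Step 1 — compute v_13(x) by factoring powers of 13 out of the numerator and denominator: v_13(5408/43) = 2. Step 2 — apply |x|_p = p^{-v_p(x)} = 13^{-2} = 1/169.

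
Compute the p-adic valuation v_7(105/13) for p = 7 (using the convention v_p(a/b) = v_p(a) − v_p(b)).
v_7(105/13) = 1

Factor powers of 7 from the numerator and denominator of the reduced fraction: 105 = 7^1 · 15 and 13 = 7^0 · 13. Apply v_p(a/b) = v_p(a) − v_p(b): v_7(105/13) = 1 − 0 = 1.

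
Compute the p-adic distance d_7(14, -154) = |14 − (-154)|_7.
d_7(14, -154) = 1/7

Step 1 — x − y = 14 − (-154) = 168. Step 2 — v_7(168) = 1 (factor: 168 = (7^1 · 24); the sign does not affect v_p). Step 3 — |x − y|_7 = 7^{-1} = 1/7.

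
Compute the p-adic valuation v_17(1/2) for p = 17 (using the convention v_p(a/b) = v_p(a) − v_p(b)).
v_17(1/2) = 0

Factor powers of 17 from the numerator and denominator of the reduced fraction: 1 = 17^0 · 1 and 2 = 17^0 · 2. Apply v_p(a/b) = v_p(a) − v_p(b): v_17(1/2) = 0 − 0 = 0.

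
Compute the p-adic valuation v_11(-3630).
v_11(-3630) = 2

v_11(n) is the largest exponent k such that 11^k divides n. Factor out: -3630 = -11^2 · 30. (Sign doesn't affect v_p.) So v_11(-3630) = 2.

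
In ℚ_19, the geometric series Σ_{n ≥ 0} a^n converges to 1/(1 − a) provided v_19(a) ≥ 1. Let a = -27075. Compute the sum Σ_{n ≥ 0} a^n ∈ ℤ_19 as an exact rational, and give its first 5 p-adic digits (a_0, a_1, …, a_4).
Σ a^n = 1/(1 − a) = 1/27076;  first 5 digits = (1, 0, 1, 15, 0)

v_19(a) = 2 ≥ 1, so the series converges in ℤ_19 to 1/(1 − a) = 1/(1 − (-27075)) = 1/27076. Expand this rational in ℤ_19: compute digits iteratively via d_i = x_i mod 19, x_{i+1} = (x_i − d_i)/19. The first 5 digits are (1, 0, 1, 15, 0).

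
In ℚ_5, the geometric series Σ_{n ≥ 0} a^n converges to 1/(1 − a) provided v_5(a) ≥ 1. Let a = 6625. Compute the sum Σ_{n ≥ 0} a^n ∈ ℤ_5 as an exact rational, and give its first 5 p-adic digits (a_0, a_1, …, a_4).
Σ a^n = 1/(1 − a) = -1/6624;  first 5 digits = (1, 0, 0, 3, 0)

v_5(a) = 3 ≥ 1, so the series converges in ℤ_5 to 1/(1 − a) = 1/(1 − 6625) = -1/6624. Expand this rational in ℤ_5: compute digits iteratively via d_i = x_i mod 5, x_{i+1} = (x_i − d_i)/5. The first 5 digits are (1, 0, 0, 3, 0).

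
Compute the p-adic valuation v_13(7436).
v_13(7436) = 2

v_13(n) is the largest exponent k such that 13^k divides n. Factor out: 7436 = 13^2 · 44. (Sign doesn't affect v_p.) So v_13(7436) = 2.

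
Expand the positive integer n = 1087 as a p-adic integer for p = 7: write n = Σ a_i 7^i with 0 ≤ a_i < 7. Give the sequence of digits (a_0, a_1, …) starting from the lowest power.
(a_0, a_1, …) = (2, 1, 1, 3)

Repeated division by 7 gives the digits low-to-high: 1087 = 2 + 1·7^1 + 1·7^2 + 3·7^3. Digit sequence: (2, 1, 1, 3).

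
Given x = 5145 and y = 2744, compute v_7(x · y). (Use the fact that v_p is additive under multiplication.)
v_7(14117880) = 6

v_p(x) = 3 (factor: 5145 = 7^3 · 15); v_p(y) = 3 (factor: 2744 = 7^3 · 8). Additivity: v_p(xy) = v_p(x) + v_p(y) = 3 + 3 = 6. (Direct check: xy = 14117880 = 7^6 · (120).)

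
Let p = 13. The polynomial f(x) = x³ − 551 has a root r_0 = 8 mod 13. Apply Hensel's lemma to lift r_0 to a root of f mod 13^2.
r_1 = 164 (mod 169)

Hensel: r_{i+1} = r_i − f(r_i)/f′(r_i) mod 13^{i+2}, where f′(x) = 3x². Iterate:
  r_0 = 8 (mod 13)
  r_1 = 164 (mod 169)
Final: r = 164 with f(r) ≡ 0 mod 13^2.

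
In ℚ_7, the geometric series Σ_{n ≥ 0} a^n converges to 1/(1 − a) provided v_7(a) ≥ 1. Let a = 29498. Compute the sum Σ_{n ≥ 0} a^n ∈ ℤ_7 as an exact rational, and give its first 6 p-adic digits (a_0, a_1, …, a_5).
Σ a^n = 1/(1 − a) = -1/29497;  first 6 digits = (1, 0, 0, 2, 5, 1)

v_7(a) = 3 ≥ 1, so the series converges in ℤ_7 to 1/(1 − a) = 1/(1 − 29498) = -1/29497. Expand this rational in ℤ_7: compute digits iteratively via d_i = x_i mod 7, x_{i+1} = (x_i − d_i)/7. The first 6 digits are (1, 0, 0, 2, 5, 1).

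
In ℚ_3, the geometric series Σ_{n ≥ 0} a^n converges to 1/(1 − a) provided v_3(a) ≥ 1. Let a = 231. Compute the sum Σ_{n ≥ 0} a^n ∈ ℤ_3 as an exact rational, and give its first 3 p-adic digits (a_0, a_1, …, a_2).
Σ a^n = 1/(1 − a) = -1/230;  first 3 digits = (1, 2, 2)

v_3(a) = 1 ≥ 1, so the series converges in ℤ_3 to 1/(1 − a) = 1/(1 − 231) = -1/230. Expand this rational in ℤ_3: compute digits iteratively via d_i = x_i mod 3, x_{i+1} = (x_i − d_i)/3. The first 3 digits are (1, 2, 2).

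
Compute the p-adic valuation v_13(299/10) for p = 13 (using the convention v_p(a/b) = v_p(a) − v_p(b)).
v_13(299/10) = 1

Factor powers of 13 from the numerator and denominator of the reduced fraction: 299 = 13^1 · 23 and 10 = 13^0 · 10. Apply v_p(a/b) = v_p(a) − v_p(b): v_13(299/10) = 1 − 0 = 1.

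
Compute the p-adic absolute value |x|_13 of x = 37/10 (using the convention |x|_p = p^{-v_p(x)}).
|37/10|_13 = 1

Step 1 — compute v_13(x) by factoring powers of 13 out of the numerator and denominator: v_13(37/10) = 0. Step 2 — apply |x|_p = p^{-v_p(x)} = 13^{0} = 1.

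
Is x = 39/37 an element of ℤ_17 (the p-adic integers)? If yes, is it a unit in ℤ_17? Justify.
x ∈ ℤ_17^× (unit); v_17(x) = 0

ℤ_17 = {x ∈ ℚ_17 : v_17(x) ≥ 0} and ℤ_17^× = {x ∈ ℤ_17 : v_17(x) = 0}. Here v_17(39/37) = v_17(num) − v_17(den) = 0; compare against these criteria.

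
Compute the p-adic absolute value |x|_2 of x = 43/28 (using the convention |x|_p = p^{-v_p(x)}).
|43/28|_2 = 4

Step 1 — compute v_2(x) by factoring powers of 2 out of the numerator and denominator: v_2(43/28) = -2. Step 2 — apply |x|_p = p^{-v_p(x)} = 2^{2} = 4.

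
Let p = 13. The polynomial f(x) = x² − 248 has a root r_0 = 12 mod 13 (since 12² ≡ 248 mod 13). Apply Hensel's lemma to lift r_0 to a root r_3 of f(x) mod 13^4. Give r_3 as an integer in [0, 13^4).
r_3 = 2833 (mod 28561)

Hensel's recurrence: r_{i+1} = r_i − f(r_i)·(f′(r_i))^{-1} mod 13^{i+2}, with f′(x) = 2x. Iterate:
  r_0 = 12 (mod 13)
  r_1 = 129 (mod 169)
  r_2 = 636 (mod 2197)
  r_3 = 2833 (mod 28561)
Final: r_3 = 2833, and one checks f(r_3) ≡ 0 mod 13^4.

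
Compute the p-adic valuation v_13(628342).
v_13(628342) = 4

v_13(n) is the largest exponent k such that 13^k divides n. Factor out: 628342 = 13^4 · 22. (Sign doesn't affect v_p.) So v_13(628342) = 4.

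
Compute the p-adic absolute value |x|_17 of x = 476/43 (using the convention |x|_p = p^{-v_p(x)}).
|476/43|_17 = 1/17

Step 1 — compute v_17(x) by factoring powers of 17 out of the numerator and denominator: v_17(476/43) = 1. Step 2 — apply |x|_p = p^{-v_p(x)} = 17^{-1} = 1/17.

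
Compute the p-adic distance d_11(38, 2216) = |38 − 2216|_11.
d_11(38, 2216) = 1/121

Step 1 — x − y = 38 − 2216 = -2178. Step 2 — v_11(-2178) = 2 (factor: -2178 = −(11^2 · 18); the sign does not affect v_p). Step 3 — |x − y|_11 = 11^{-2} = 1/121.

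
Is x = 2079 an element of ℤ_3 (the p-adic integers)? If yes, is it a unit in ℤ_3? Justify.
x ∈ ℤ_3 but not a unit; v_3(x) = 3 > 0

ℤ_3 = {x ∈ ℚ_3 : v_3(x) ≥ 0} and ℤ_3^× = {x ∈ ℤ_3 : v_3(x) = 0}. Here v_3(2079) = v_3(num) − v_3(den) = 3; compare against these criteria.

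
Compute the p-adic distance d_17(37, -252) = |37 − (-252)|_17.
d_17(37, -252) = 1/289

Step 1 — x − y = 37 − (-252) = 289. Step 2 — v_17(289) = 2 (factor: 289 = (17^2 · 1); the sign does not affect v_p). Step 3 — |x − y|_17 = 17^{-2} = 1/289.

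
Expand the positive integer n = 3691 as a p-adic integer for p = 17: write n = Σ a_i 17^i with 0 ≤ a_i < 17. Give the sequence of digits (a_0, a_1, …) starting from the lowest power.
(a_0, a_1, …) = (2, 13, 12)

Repeated division by 17 gives the digits low-to-high: 3691 = 2 + 13·17^1 + 12·17^2. Digit sequence: (2, 13, 12).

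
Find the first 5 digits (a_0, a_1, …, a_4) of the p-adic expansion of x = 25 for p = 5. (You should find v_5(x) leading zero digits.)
(a_0, …, a_4) = (0, 0, 1, 0, 0)

v_5(25) = 2, so a_0 = ... = a_1 = 0. Factor out: x = 5^2 · u with u = 1 a unit in ℤ_5. Expand u iteratively via a_{v+i} = u_i mod 5, u_{i+1} = (u_i − a_{v+i})/5:
  u_0 = 1;  a_2 = 1;  u_1 = (u_0 − 1)/5 = 0
  u_1 = 0;  a_3 = 0;  u_2 = (u_1 − 0)/5 = 0
  u_2 = 0;  a_4 = 0;  u_3 = (u_2 − 0)/5 = 0
Digits: (0, 0, 1, 0, 0).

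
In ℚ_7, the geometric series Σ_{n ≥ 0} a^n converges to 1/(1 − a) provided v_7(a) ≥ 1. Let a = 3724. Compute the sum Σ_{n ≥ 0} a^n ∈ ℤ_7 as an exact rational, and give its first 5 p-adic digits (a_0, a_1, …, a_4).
Σ a^n = 1/(1 − a) = -1/3723;  first 5 digits = (1, 0, 6, 3, 2)

v_7(a) = 2 ≥ 1, so the series converges in ℤ_7 to 1/(1 − a) = 1/(1 − 3724) = -1/3723. Expand this rational in ℤ_7: compute digits iteratively via d_i = x_i mod 7, x_{i+1} = (x_i − d_i)/7. The first 5 digits are (1, 0, 6, 3, 2).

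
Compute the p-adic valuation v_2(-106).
v_2(-106) = 1

v_2(n) is the largest exponent k such that 2^k divides n. Factor out: -106 = -2^1 · 53. (Sign doesn't affect v_p.) So v_2(-106) = 1.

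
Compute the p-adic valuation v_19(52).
v_19(52) = 0

v_19(n) is the largest exponent k such that 19^k divides n. Factor out: 52 = 19^0 · 52. (Sign doesn't affect v_p.) So v_19(52) = 0.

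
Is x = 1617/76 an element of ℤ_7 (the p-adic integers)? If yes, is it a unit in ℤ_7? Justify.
x ∈ ℤ_7 but not a unit; v_7(x) = 2 > 0

ℤ_7 = {x ∈ ℚ_7 : v_7(x) ≥ 0} and ℤ_7^× = {x ∈ ℤ_7 : v_7(x) = 0}. Here v_7(1617/76) = v_7(num) − v_7(den) = 2; compare against these criteria.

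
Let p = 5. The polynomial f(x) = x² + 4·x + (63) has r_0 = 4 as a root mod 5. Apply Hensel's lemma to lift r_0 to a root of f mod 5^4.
r_3 = 394 (mod 625)

Hensel: r_{i+1} = r_i − f(r_i)·(f′(r_i))^{-1} mod 5^{i+2}, f′(x) = 2x + 4. Iterate:
  r_0 = 4 (mod 5)
  r_1 = 19 (mod 25)
  r_2 = 19 (mod 125)
  r_3 = 394 (mod 625)
Final: r = 394 satisfies f(r) ≡ 0 mod 5^4.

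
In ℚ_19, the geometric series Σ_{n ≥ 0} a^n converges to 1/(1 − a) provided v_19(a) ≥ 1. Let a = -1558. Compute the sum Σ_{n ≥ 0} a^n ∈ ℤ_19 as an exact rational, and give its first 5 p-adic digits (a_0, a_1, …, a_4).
Σ a^n = 1/(1 − a) = 1/1559;  first 5 digits = (1, 13, 12, 4, 16)

v_19(a) = 1 ≥ 1, so the series converges in ℤ_19 to 1/(1 − a) = 1/(1 − (-1558)) = 1/1559. Expand this rational in ℤ_19: compute digits iteratively via d_i = x_i mod 19, x_{i+1} = (x_i − d_i)/19. The first 5 digits are (1, 13, 12, 4, 16).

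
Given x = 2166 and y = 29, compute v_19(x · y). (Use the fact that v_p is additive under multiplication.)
v_19(62814) = 2

v_p(x) = 2 (factor: 2166 = 19^2 · 6); v_p(y) = 0 (factor: 29 = 19^0 · 29). Additivity: v_p(xy) = v_p(x) + v_p(y) = 2 + 0 = 2. (Direct check: xy = 62814 = 19^2 · (174).)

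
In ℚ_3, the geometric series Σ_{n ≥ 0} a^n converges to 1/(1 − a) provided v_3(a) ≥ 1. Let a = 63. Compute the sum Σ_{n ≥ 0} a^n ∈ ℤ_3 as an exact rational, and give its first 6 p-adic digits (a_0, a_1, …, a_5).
Σ a^n = 1/(1 − a) = -1/62;  first 6 digits = (1, 0, 1, 2, 1, 1)

v_3(a) = 2 ≥ 1, so the series converges in ℤ_3 to 1/(1 − a) = 1/(1 − 63) = -1/62. Expand this rational in ℤ_3: compute digits iteratively via d_i = x_i mod 3, x_{i+1} = (x_i − d_i)/3. The first 6 digits are (1, 0, 1, 2, 1, 1).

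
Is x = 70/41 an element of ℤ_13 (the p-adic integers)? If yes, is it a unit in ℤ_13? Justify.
x ∈ ℤ_13^× (unit); v_13(x) = 0

ℤ_13 = {x ∈ ℚ_13 : v_13(x) ≥ 0} and ℤ_13^× = {x ∈ ℤ_13 : v_13(x) = 0}. Here v_13(70/41) = v_13(num) − v_13(den) = 0; compare against these criteria.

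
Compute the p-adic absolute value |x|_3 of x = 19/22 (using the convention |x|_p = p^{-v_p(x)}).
|19/22|_3 = 1

Step 1 — compute v_3(x) by factoring powers of 3 out of the numerator and denominator: v_3(19/22) = 0. Step 2 — apply |x|_p = p^{-v_p(x)} = 3^{0} = 1.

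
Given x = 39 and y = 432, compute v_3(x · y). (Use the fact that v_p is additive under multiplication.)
v_3(16848) = 4

v_p(x) = 1 (factor: 39 = 3^1 · 13); v_p(y) = 3 (factor: 432 = 3^3 · 16). Additivity: v_p(xy) = v_p(x) + v_p(y) = 1 + 3 = 4. (Direct check: xy = 16848 = 3^4 · (208).)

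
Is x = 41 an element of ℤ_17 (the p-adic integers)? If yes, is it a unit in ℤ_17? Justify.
x ∈ ℤ_17^× (unit); v_17(x) = 0

ℤ_17 = {x ∈ ℚ_17 : v_17(x) ≥ 0} and ℤ_17^× = {x ∈ ℤ_17 : v_17(x) = 0}. Here v_17(41) = v_17(num) − v_17(den) = 0; compare against these criteria.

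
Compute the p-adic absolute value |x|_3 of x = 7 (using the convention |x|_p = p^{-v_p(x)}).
|7|_3 = 1

Step 1 — compute v_3(x) by factoring powers of 3 out of the numerator and denominator: v_3(7) = 0. Step 2 — apply |x|_p = p^{-v_p(x)} = 3^{0} = 1.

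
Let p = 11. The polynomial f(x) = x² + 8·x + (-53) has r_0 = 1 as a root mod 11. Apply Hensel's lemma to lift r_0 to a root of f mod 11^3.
r_2 = 78 (mod 1331)

Hensel: r_{i+1} = r_i − f(r_i)·(f′(r_i))^{-1} mod 11^{i+2}, f′(x) = 2x + 8. Iterate:
  r_0 = 1 (mod 11)
  r_1 = 78 (mod 121)
  r_2 = 78 (mod 1331)
Final: r = 78 satisfies f(r) ≡ 0 mod 11^3.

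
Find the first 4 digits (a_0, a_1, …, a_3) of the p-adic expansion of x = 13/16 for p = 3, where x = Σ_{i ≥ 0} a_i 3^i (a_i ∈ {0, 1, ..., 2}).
(a_0, …, a_3) = (1, 2, 1, 0)

v_3(13/16) = 0 (numerator and denominator both coprime to 3), so x ∈ ℤ_3^×. Compute digits iteratively via a_i = x_i mod 3, x_{i+1} = (x_i − a_i)/3, with x_0 = x:
  x_0 = 13/16;  a_0 = 1;  x_1 = (x_0 − 1)/3 = -1/16
  x_1 = -1/16;  a_1 = 2;  x_2 = (x_1 − 2)/3 = -11/16
  x_2 = -11/16;  a_2 = 1;  x_3 = (x_2 − 1)/3 = -9/16
  x_3 = -9/16;  a_3 = 0;  x_4 = (x_3 − 0)/3 = -3/16
Digits: (1, 2, 1, 0).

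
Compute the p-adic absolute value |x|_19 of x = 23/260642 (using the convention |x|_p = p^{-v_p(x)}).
|23/260642|_19 = 130321

Step 1 — compute v_19(x) by factoring powers of 19 out of the numerator and denominator: v_19(23/260642) = -4. Step 2 — apply |x|_p = p^{-v_p(x)} = 19^{4} = 130321.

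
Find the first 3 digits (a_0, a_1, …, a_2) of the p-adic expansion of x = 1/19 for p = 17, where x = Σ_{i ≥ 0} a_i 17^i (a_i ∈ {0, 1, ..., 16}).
(a_0, …, a_2) = (9, 12, 10)

v_17(1/19) = 0 (numerator and denominator both coprime to 17), so x ∈ ℤ_17^×. Compute digits iteratively via a_i = x_i mod 17, x_{i+1} = (x_i − a_i)/17, with x_0 = x:
  x_0 = 1/19;  a_0 = 9;  x_1 = (x_0 − 9)/17 = -10/19
  x_1 = -10/19;  a_1 = 12;  x_2 = (x_1 − 12)/17 = -14/19
  x_2 = -14/19;  a_2 = 10;  x_3 = (x_2 − 10)/17 = -12/19
Digits: (9, 12, 10).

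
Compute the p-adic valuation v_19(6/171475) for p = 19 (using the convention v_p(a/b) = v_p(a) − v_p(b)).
v_19(6/171475) = -3

Factor powers of 19 from the numerator and denominator of the reduced fraction: 6 = 19^0 · 6 and 171475 = 19^3 · 25. Apply v_p(a/b) = v_p(a) − v_p(b): v_19(6/171475) = 0 − 3 = -3.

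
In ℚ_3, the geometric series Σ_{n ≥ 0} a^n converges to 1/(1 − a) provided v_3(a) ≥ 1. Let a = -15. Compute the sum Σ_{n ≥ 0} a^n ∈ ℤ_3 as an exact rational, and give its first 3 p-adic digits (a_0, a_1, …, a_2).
Σ a^n = 1/(1 − a) = 1/16;  first 3 digits = (1, 1, 2)

v_3(a) = 1 ≥ 1, so the series converges in ℤ_3 to 1/(1 − a) = 1/(1 − (-15)) = 1/16. Expand this rational in ℤ_3: compute digits iteratively via d_i = x_i mod 3, x_{i+1} = (x_i − d_i)/3. The first 3 digits are (1, 1, 2).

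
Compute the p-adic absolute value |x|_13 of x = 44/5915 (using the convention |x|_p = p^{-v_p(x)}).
|44/5915|_13 = 169

Step 1 — compute v_13(x) by factoring powers of 13 out of the numerator and denominator: v_13(44/5915) = -2. Step 2 — apply |x|_p = p^{-v_p(x)} = 13^{2} = 169.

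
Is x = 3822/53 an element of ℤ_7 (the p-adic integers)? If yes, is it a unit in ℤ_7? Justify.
x ∈ ℤ_7 but not a unit; v_7(x) = 2 > 0

ℤ_7 = {x ∈ ℚ_7 : v_7(x) ≥ 0} and ℤ_7^× = {x ∈ ℤ_7 : v_7(x) = 0}. Here v_7(3822/53) = v_7(num) − v_7(den) = 2; compare against these criteria.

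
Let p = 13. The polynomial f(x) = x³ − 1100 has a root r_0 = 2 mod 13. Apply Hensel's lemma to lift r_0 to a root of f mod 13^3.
r_2 = 1445 (mod 2197)

Hensel: r_{i+1} = r_i − f(r_i)/f′(r_i) mod 13^{i+2}, where f′(x) = 3x². Iterate:
  r_0 = 2 (mod 13)
  r_1 = 93 (mod 169)
  r_2 = 1445 (mod 2197)
Final: r = 1445 with f(r) ≡ 0 mod 13^3.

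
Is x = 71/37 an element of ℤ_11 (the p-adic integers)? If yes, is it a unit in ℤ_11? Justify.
x ∈ ℤ_11^× (unit); v_11(x) = 0

ℤ_11 = {x ∈ ℚ_11 : v_11(x) ≥ 0} and ℤ_11^× = {x ∈ ℤ_11 : v_11(x) = 0}. Here v_11(71/37) = v_11(num) − v_11(den) = 0; compare against these criteria.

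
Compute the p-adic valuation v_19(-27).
v_19(-27) = 0

v_19(n) is the largest exponent k such that 19^k divides n. Factor out: -27 = -19^0 · 27. (Sign doesn't affect v_p.) So v_19(-27) = 0.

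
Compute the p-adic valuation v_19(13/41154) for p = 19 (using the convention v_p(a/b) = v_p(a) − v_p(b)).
v_19(13/41154) = -3

Factor powers of 19 from the numerator and denominator of the reduced fraction: 13 = 19^0 · 13 and 41154 = 19^3 · 6. Apply v_p(a/b) = v_p(a) − v_p(b): v_19(13/41154) = 0 − 3 = -3.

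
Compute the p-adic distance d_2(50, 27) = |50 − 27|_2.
d_2(50, 27) = 1

Step 1 — x − y = 50 − 27 = 23. Step 2 — v_2(23) = 0 (factor: 23 = (2^0 · 23); the sign does not affect v_p). Step 3 — |x − y|_2 = 2^{0} = 1.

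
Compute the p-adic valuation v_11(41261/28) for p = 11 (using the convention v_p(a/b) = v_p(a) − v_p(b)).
v_11(41261/28) = 3

Factor powers of 11 from the numerator and denominator of the reduced fraction: 41261 = 11^3 · 31 and 28 = 11^0 · 28. Apply v_p(a/b) = v_p(a) − v_p(b): v_11(41261/28) = 3 − 0 = 3.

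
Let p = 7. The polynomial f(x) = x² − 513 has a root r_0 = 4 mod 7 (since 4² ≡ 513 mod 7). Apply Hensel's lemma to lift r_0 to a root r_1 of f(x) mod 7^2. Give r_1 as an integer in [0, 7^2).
r_1 = 11 (mod 49)

Hensel's recurrence: r_{i+1} = r_i − f(r_i)·(f′(r_i))^{-1} mod 7^{i+2}, with f′(x) = 2x. Iterate:
  r_0 = 4 (mod 7)
  r_1 = 11 (mod 49)
Final: r_1 = 11, and one checks f(r_1) ≡ 0 mod 7^2.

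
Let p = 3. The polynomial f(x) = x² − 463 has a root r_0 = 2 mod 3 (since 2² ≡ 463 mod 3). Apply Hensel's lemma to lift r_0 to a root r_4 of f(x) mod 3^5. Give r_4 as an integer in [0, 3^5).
r_4 = 56 (mod 243)

Hensel's recurrence: r_{i+1} = r_i − f(r_i)·(f′(r_i))^{-1} mod 3^{i+2}, with f′(x) = 2x. Iterate:
  r_0 = 2 (mod 3)
  r_1 = 2 (mod 9)
  r_2 = 2 (mod 27)
  r_3 = 56 (mod 81)
  r_4 = 56 (mod 243)
Final: r_4 = 56, and one checks f(r_4) ≡ 0 mod 3^5.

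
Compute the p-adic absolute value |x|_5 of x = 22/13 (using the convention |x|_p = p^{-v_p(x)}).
|22/13|_5 = 1

Step 1 — compute v_5(x) by factoring powers of 5 out of the numerator and denominator: v_5(22/13) = 0. Step 2 — apply |x|_p = p^{-v_p(x)} = 5^{0} = 1.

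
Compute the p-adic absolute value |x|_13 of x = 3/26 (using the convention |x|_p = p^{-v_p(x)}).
|3/26|_13 = 13

Step 1 — compute v_13(x) by factoring powers of 13 out of the numerator and denominator: v_13(3/26) = -1. Step 2 — apply |x|_p = p^{-v_p(x)} = 13^{1} = 13.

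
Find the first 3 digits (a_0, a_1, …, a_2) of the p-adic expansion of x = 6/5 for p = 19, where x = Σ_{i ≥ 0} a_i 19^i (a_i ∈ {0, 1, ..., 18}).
(a_0, …, a_2) = (5, 15, 3)

v_19(6/5) = 0 (numerator and denominator both coprime to 19), so x ∈ ℤ_19^×. Compute digits iteratively via a_i = x_i mod 19, x_{i+1} = (x_i − a_i)/19, with x_0 = x:
  x_0 = 6/5;  a_0 = 5;  x_1 = (x_0 − 5)/19 = -1/5
  x_1 = -1/5;  a_1 = 15;  x_2 = (x_1 − 15)/19 = -4/5
  x_2 = -4/5;  a_2 = 3;  x_3 = (x_2 − 3)/19 = -1/5
Digits: (5, 15, 3).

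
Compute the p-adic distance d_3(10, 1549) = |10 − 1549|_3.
d_3(10, 1549) = 1/81

Step 1 — x − y = 10 − 1549 = -1539. Step 2 — v_3(-1539) = 4 (factor: -1539 = −(3^4 · 19); the sign does not affect v_p). Step 3 — |x − y|_3 = 3^{-4} = 1/81.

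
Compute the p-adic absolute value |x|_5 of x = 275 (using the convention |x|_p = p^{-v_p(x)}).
|275|_5 = 1/25

Step 1 — compute v_5(x) by factoring powers of 5 out of the numerator and denominator: v_5(275) = 2. Step 2 — apply |x|_p = p^{-v_p(x)} = 5^{-2} = 1/25.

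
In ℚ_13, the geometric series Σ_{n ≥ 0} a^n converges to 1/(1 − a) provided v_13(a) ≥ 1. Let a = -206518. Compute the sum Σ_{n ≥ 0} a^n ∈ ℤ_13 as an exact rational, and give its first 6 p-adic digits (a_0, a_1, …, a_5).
Σ a^n = 1/(1 − a) = 1/206519;  first 6 digits = (1, 0, 0, 10, 5, 12)

v_13(a) = 3 ≥ 1, so the series converges in ℤ_13 to 1/(1 − a) = 1/(1 − (-206518)) = 1/206519. Expand this rational in ℤ_13: compute digits iteratively via d_i = x_i mod 13, x_{i+1} = (x_i − d_i)/13. The first 6 digits are (1, 0, 0, 10, 5, 12).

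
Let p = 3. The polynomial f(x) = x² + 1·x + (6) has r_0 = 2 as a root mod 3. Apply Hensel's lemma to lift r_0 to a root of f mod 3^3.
r_2 = 14 (mod 27)

Hensel: r_{i+1} = r_i − f(r_i)·(f′(r_i))^{-1} mod 3^{i+2}, f′(x) = 2x + 1. Iterate:
  r_0 = 2 (mod 3)
  r_1 = 5 (mod 9)
  r_2 = 14 (mod 27)
Final: r = 14 satisfies f(r) ≡ 0 mod 3^3.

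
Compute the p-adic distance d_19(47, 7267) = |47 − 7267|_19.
d_19(47, 7267) = 1/361

Step 1 — x − y = 47 − 7267 = -7220. Step 2 — v_19(-7220) = 2 (factor: -7220 = −(19^2 · 20); the sign does not affect v_p). Step 3 — |x − y|_19 = 19^{-2} = 1/361.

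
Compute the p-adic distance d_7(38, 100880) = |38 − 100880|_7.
d_7(38, 100880) = 1/16807

Step 1 — x − y = 38 − 100880 = -100842. Step 2 — v_7(-100842) = 5 (factor: -100842 = −(7^5 · 6); the sign does not affect v_p). Step 3 — |x − y|_7 = 7^{-5} = 1/16807.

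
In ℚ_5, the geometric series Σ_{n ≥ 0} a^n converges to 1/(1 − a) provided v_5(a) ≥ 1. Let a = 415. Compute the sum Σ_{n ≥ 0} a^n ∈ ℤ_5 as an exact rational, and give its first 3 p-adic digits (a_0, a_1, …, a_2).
Σ a^n = 1/(1 − a) = -1/414;  first 3 digits = (1, 3, 0)

v_5(a) = 1 ≥ 1, so the series converges in ℤ_5 to 1/(1 − a) = 1/(1 − 415) = -1/414. Expand this rational in ℤ_5: compute digits iteratively via d_i = x_i mod 5, x_{i+1} = (x_i − d_i)/5. The first 3 digits are (1, 3, 0).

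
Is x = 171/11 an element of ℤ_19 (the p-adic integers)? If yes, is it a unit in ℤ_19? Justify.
x ∈ ℤ_19 but not a unit; v_19(x) = 1 > 0

ℤ_19 = {x ∈ ℚ_19 : v_19(x) ≥ 0} and ℤ_19^× = {x ∈ ℤ_19 : v_19(x) = 0}. Here v_19(171/11) = v_19(num) − v_19(den) = 1; compare against these criteria.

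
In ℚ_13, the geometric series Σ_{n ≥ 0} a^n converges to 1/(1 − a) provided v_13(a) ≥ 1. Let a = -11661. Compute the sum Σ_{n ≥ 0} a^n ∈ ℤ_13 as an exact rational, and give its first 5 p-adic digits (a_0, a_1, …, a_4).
Σ a^n = 1/(1 − a) = 1/11662;  first 5 digits = (1, 0, 9, 7, 2)

v_13(a) = 2 ≥ 1, so the series converges in ℤ_13 to 1/(1 − a) = 1/(1 − (-11661)) = 1/11662. Expand this rational in ℤ_13: compute digits iteratively via d_i = x_i mod 13, x_{i+1} = (x_i − d_i)/13. The first 5 digits are (1, 0, 9, 7, 2).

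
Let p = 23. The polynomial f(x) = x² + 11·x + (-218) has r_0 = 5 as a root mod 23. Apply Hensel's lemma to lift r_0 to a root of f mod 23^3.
r_2 = 1523 (mod 12167)

Hensel: r_{i+1} = r_i − f(r_i)·(f′(r_i))^{-1} mod 23^{i+2}, f′(x) = 2x + 11. Iterate:
  r_0 = 5 (mod 23)
  r_1 = 465 (mod 529)
  r_2 = 1523 (mod 12167)
Final: r = 1523 satisfies f(r) ≡ 0 mod 23^3.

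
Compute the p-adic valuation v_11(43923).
v_11(43923) = 4

v_11(n) is the largest exponent k such that 11^k divides n. Factor out: 43923 = 11^4 · 3. (Sign doesn't affect v_p.) So v_11(43923) = 4.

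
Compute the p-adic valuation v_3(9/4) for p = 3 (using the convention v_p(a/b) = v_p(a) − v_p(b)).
v_3(9/4) = 2

Factor powers of 3 from the numerator and denominator of the reduced fraction: 9 = 3^2 · 1 and 4 = 3^0 · 4. Apply v_p(a/b) = v_p(a) − v_p(b): v_3(9/4) = 2 − 0 = 2.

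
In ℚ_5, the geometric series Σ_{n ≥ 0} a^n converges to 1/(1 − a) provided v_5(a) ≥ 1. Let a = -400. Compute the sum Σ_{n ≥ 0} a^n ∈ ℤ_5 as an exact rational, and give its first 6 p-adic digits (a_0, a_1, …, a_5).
Σ a^n = 1/(1 − a) = 1/401;  first 6 digits = (1, 0, 4, 1, 0, 1)

v_5(a) = 2 ≥ 1, so the series converges in ℤ_5 to 1/(1 − a) = 1/(1 − (-400)) = 1/401. Expand this rational in ℤ_5: compute digits iteratively via d_i = x_i mod 5, x_{i+1} = (x_i − d_i)/5. The first 6 digits are (1, 0, 4, 1, 0, 1).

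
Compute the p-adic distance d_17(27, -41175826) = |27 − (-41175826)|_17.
d_17(27, -41175826) = 1/1419857

Step 1 — x − y = 27 − (-41175826) = 41175853. Step 2 — v_17(41175853) = 5 (factor: 41175853 = (17^5 · 29); the sign does not affect v_p). Step 3 — |x − y|_17 = 17^{-5} = 1/1419857.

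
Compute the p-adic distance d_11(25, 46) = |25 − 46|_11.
d_11(25, 46) = 1

Step 1 — x − y = 25 − 46 = -21. Step 2 — v_11(-21) = 0 (factor: -21 = −(11^0 · 21); the sign does not affect v_p). Step 3 — |x − y|_11 = 11^{0} = 1.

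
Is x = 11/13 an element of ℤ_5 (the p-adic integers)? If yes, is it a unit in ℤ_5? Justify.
x ∈ ℤ_5^× (unit); v_5(x) = 0

ℤ_5 = {x ∈ ℚ_5 : v_5(x) ≥ 0} and ℤ_5^× = {x ∈ ℤ_5 : v_5(x) = 0}. Here v_5(11/13) = v_5(num) − v_5(den) = 0; compare against these criteria.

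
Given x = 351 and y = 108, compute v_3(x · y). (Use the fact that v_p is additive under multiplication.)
v_3(37908) = 6

v_p(x) = 3 (factor: 351 = 3^3 · 13); v_p(y) = 3 (factor: 108 = 3^3 · 4). Additivity: v_p(xy) = v_p(x) + v_p(y) = 3 + 3 = 6. (Direct check: xy = 37908 = 3^6 · (52).)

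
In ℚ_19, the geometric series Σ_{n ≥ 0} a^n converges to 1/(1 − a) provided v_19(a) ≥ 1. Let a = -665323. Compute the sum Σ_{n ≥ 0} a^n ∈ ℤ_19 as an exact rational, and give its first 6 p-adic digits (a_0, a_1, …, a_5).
Σ a^n = 1/(1 − a) = 1/665324;  first 6 digits = (1, 0, 0, 17, 13, 18)

v_19(a) = 3 ≥ 1, so the series converges in ℤ_19 to 1/(1 − a) = 1/(1 − (-665323)) = 1/665324. Expand this rational in ℤ_19: compute digits iteratively via d_i = x_i mod 19, x_{i+1} = (x_i − d_i)/19. The first 6 digits are (1, 0, 0, 17, 13, 18).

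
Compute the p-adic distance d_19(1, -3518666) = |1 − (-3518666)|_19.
d_19(1, -3518666) = 1/130321

Step 1 — x − y = 1 − (-3518666) = 3518667. Step 2 — v_19(3518667) = 4 (factor: 3518667 = (19^4 · 27); the sign does not affect v_p). Step 3 — |x − y|_19 = 19^{-4} = 1/130321.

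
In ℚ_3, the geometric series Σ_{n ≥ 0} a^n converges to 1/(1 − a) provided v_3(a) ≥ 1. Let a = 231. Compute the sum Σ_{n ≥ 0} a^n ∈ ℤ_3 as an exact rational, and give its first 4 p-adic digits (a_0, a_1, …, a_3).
Σ a^n = 1/(1 − a) = -1/230;  first 4 digits = (1, 2, 2, 0)

v_3(a) = 1 ≥ 1, so the series converges in ℤ_3 to 1/(1 − a) = 1/(1 − 231) = -1/230. Expand this rational in ℤ_3: compute digits iteratively via d_i = x_i mod 3, x_{i+1} = (x_i − d_i)/3. The first 4 digits are (1, 2, 2, 0).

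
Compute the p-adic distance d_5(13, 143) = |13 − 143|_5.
d_5(13, 143) = 1/5

Step 1 — x − y = 13 − 143 = -130. Step 2 — v_5(-130) = 1 (factor: -130 = −(5^1 · 26); the sign does not affect v_p). Step 3 — |x − y|_5 = 5^{-1} = 1/5.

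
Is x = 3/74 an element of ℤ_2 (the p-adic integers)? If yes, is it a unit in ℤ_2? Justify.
x ∉ ℤ_2 (v_2(x) = -1 < 0)

ℤ_2 = {x ∈ ℚ_2 : v_2(x) ≥ 0} and ℤ_2^× = {x ∈ ℤ_2 : v_2(x) = 0}. Here v_2(3/74) = v_2(num) − v_2(den) = -1; compare against these criteria.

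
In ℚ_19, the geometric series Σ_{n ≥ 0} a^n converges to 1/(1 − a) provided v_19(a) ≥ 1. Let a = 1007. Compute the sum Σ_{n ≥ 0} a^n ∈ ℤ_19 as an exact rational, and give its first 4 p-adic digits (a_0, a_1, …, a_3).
Σ a^n = 1/(1 − a) = -1/1006;  first 4 digits = (1, 15, 18, 7)

v_19(a) = 1 ≥ 1, so the series converges in ℤ_19 to 1/(1 − a) = 1/(1 − 1007) = -1/1006. Expand this rational in ℤ_19: compute digits iteratively via d_i = x_i mod 19, x_{i+1} = (x_i − d_i)/19. The first 4 digits are (1, 15, 18, 7).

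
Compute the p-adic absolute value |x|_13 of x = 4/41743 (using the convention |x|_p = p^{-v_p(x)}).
|4/41743|_13 = 2197

Step 1 — compute v_13(x) by factoring powers of 13 out of the numerator and denominator: v_13(4/41743) = -3. Step 2 — apply |x|_p = p^{-v_p(x)} = 13^{3} = 2197.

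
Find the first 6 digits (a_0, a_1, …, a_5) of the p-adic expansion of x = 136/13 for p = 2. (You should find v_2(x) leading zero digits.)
(a_0, …, a_5) = (0, 0, 0, 1, 0, 1)

v_2(136/13) = 3, so a_0 = ... = a_2 = 0. Factor out: x = 2^3 · u with u = 17/13 a unit in ℤ_2. Expand u iteratively via a_{v+i} = u_i mod 2, u_{i+1} = (u_i − a_{v+i})/2:
  u_0 = 17/13;  a_3 = 1;  u_1 = (u_0 − 1)/2 = 2/13
  u_1 = 2/13;  a_4 = 0;  u_2 = (u_1 − 0)/2 = 1/13
  u_2 = 1/13;  a_5 = 1;  u_3 = (u_2 − 1)/2 = -6/13
Digits: (0, 0, 0, 1, 0, 1).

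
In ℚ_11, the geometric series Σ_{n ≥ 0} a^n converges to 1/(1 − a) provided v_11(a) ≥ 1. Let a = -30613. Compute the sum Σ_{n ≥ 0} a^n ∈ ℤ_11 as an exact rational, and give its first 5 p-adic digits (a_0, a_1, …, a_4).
Σ a^n = 1/(1 − a) = 1/30614;  first 5 digits = (1, 0, 0, 10, 8)

v_11(a) = 3 ≥ 1, so the series converges in ℤ_11 to 1/(1 − a) = 1/(1 − (-30613)) = 1/30614. Expand this rational in ℤ_11: compute digits iteratively via d_i = x_i mod 11, x_{i+1} = (x_i − d_i)/11. The first 5 digits are (1, 0, 0, 10, 8).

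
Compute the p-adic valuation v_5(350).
v_5(350) = 2

v_5(n) is the largest exponent k such that 5^k divides n. Factor out: 350 = 5^2 · 14. (Sign doesn't affect v_p.) So v_5(350) = 2.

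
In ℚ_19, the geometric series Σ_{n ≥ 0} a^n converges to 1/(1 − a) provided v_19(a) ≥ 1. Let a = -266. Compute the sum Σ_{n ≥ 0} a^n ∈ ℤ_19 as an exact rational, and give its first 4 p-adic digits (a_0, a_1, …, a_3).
Σ a^n = 1/(1 − a) = 1/267;  first 4 digits = (1, 5, 5, 2)

v_19(a) = 1 ≥ 1, so the series converges in ℤ_19 to 1/(1 − a) = 1/(1 − (-266)) = 1/267. Expand this rational in ℤ_19: compute digits iteratively via d_i = x_i mod 19, x_{i+1} = (x_i − d_i)/19. The first 4 digits are (1, 5, 5, 2).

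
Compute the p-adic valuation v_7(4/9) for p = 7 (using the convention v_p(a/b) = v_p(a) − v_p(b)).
v_7(4/9) = 0

Factor powers of 7 from the numerator and denominator of the reduced fraction: 4 = 7^0 · 4 and 9 = 7^0 · 9. Apply v_p(a/b) = v_p(a) − v_p(b): v_7(4/9) = 0 − 0 = 0.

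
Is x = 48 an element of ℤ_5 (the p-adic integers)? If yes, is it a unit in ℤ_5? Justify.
x ∈ ℤ_5^× (unit); v_5(x) = 0

ℤ_5 = {x ∈ ℚ_5 : v_5(x) ≥ 0} and ℤ_5^× = {x ∈ ℤ_5 : v_5(x) = 0}. Here v_5(48) = v_5(num) − v_5(den) = 0; compare against these criteria.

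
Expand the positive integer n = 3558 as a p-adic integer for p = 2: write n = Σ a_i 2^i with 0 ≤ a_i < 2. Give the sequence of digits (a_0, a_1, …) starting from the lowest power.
(a_0, a_1, …) = (0, 1, 1, 0, 0, 1, 1, 1, 1, 0, 1, 1)

Repeated division by 2 gives the digits low-to-high: 3558 = 1·2^1 + 1·2^2 + 1·2^5 + 1·2^6 + 1·2^7 + 1·2^8 + 1·2^10 + 1·2^11. Digit sequence: (0, 1, 1, 0, 0, 1, 1, 1, 1, 0, 1, 1).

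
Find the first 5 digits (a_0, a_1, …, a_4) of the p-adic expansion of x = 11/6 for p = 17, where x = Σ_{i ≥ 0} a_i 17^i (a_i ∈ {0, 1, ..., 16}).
(a_0, …, a_4) = (16, 2, 14, 2, 14)

v_17(11/6) = 0 (numerator and denominator both coprime to 17), so x ∈ ℤ_17^×. Compute digits iteratively via a_i = x_i mod 17, x_{i+1} = (x_i − a_i)/17, with x_0 = x:
  x_0 = 11/6;  a_0 = 16;  x_1 = (x_0 − 16)/17 = -5/6
  x_1 = -5/6;  a_1 = 2;  x_2 = (x_1 − 2)/17 = -1/6
  x_2 = -1/6;  a_2 = 14;  x_3 = (x_2 − 14)/17 = -5/6
  x_3 = -5/6;  a_3 = 2;  x_4 = (x_3 − 2)/17 = -1/6
  x_4 = -1/6;  a_4 = 14;  x_5 = (x_4 − 14)/17 = -5/6
Digits: (16, 2, 14, 2, 14).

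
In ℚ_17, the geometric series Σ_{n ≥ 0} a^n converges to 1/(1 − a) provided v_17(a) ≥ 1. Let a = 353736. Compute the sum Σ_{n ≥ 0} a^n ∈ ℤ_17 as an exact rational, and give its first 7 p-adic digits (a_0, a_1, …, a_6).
Σ a^n = 1/(1 − a) = -1/353735;  first 7 digits = (1, 0, 0, 4, 4, 0, 16)

v_17(a) = 3 ≥ 1, so the series converges in ℤ_17 to 1/(1 − a) = 1/(1 − 353736) = -1/353735. Expand this rational in ℤ_17: compute digits iteratively via d_i = x_i mod 17, x_{i+1} = (x_i − d_i)/17. The first 7 digits are (1, 0, 0, 4, 4, 0, 16).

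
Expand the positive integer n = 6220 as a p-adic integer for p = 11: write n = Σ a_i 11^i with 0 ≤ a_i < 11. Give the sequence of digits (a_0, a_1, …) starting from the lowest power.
(a_0, a_1, …) = (5, 4, 7, 4)

Repeated division by 11 gives the digits low-to-high: 6220 = 5 + 4·11^1 + 7·11^2 + 4·11^3. Digit sequence: (5, 4, 7, 4).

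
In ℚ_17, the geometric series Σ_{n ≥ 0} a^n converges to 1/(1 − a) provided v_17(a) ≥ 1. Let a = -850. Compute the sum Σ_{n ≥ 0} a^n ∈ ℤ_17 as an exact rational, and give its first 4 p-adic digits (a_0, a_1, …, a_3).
Σ a^n = 1/(1 − a) = 1/851;  first 4 digits = (1, 1, 15, 11)

v_17(a) = 1 ≥ 1, so the series converges in ℤ_17 to 1/(1 − a) = 1/(1 − (-850)) = 1/851. Expand this rational in ℤ_17: compute digits iteratively via d_i = x_i mod 17, x_{i+1} = (x_i − d_i)/17. The first 4 digits are (1, 1, 15, 11).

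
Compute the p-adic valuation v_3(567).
v_3(567) = 4

v_3(n) is the largest exponent k such that 3^k divides n. Factor out: 567 = 3^4 · 7. (Sign doesn't affect v_p.) So v_3(567) = 4.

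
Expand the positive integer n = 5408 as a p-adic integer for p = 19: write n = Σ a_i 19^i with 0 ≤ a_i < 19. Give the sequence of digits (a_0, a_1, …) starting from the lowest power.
(a_0, a_1, …) = (12, 18, 14)

Repeated division by 19 gives the digits low-to-high: 5408 = 12 + 18·19^1 + 14·19^2. Digit sequence: (12, 18, 14).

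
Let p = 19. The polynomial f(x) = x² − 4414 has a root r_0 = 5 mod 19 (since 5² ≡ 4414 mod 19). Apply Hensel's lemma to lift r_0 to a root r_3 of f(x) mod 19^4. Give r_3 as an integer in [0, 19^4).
r_3 = 117805 (mod 130321)

Hensel's recurrence: r_{i+1} = r_i − f(r_i)·(f′(r_i))^{-1} mod 19^{i+2}, with f′(x) = 2x. Iterate:
  r_0 = 5 (mod 19)
  r_1 = 119 (mod 361)
  r_2 = 1202 (mod 6859)
  r_3 = 117805 (mod 130321)
Final: r_3 = 117805, and one checks f(r_3) ≡ 0 mod 19^4.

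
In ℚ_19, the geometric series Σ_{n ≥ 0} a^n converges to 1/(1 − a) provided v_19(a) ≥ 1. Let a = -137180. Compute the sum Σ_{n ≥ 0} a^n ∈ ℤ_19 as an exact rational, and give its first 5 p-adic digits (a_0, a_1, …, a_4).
Σ a^n = 1/(1 − a) = 1/137181;  first 5 digits = (1, 0, 0, 18, 17)

v_19(a) = 3 ≥ 1, so the series converges in ℤ_19 to 1/(1 − a) = 1/(1 − (-137180)) = 1/137181. Expand this rational in ℤ_19: compute digits iteratively via d_i = x_i mod 19, x_{i+1} = (x_i − d_i)/19. The first 5 digits are (1, 0, 0, 18, 17).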